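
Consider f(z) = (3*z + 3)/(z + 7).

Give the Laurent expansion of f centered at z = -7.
Put w = z - (-7), i.e. z = w - 7. The denominator is w, so it suffices to rewrite the numerator in powers of w.

P(z) = 3*z + 3
P(w - 7) = -18 + 3*w

Dividing each term by w:
  f = -18/w + 3

Substituting back w = z + 7:
  f(z) = -18/(z + 7) + 3

The series is finite because the numerator is a polynomial; the negative powers form the principal part, and the coefficient of 1/(z + 7) gives Res(f, -7) = -18.

Final answer: -18/(z + 7) + 3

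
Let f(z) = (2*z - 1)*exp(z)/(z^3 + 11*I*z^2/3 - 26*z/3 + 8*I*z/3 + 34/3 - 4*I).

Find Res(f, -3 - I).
Write f(z) = P(z)/Q(z) with P(z) = (2*z - 1)*exp(z) and Q(z) = z^3 + 11*I*z^2/3 - 26*z/3 + 8*I*z/3 + 34/3 - 4*I.
The denominator factors as Q(z) = (z + 3 + I)*(z - 2 + 3*I)*(z - 1 - I/3), so z = -3 - I is a simple zero of Q and P is analytic there; z = -3 - I is therefore a simple pole and
  Res(f, z₀) = P(z₀)/Q'(z₀).

Q'(z) = 3*z^2 + 22*I*z/3 - 26/3 + 8*I/3, so Q'(-3 - I) = 68/3 - 4*I/3.
P(-3 - I) = (-7 - 2*I)*exp(-3 - I).

Res(f, -3 - I) = ((-7 - 2*I)*exp(-3 - I))/(68/3 - 4*I/3) = (-351/1160 - 123*I/1160)*exp(-3 - I)

Final answer: (-351/1160 - 123*I/1160)*exp(-3 - I)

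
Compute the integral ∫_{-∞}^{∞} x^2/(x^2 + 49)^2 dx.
Let f(z) = z^2/(z^2 + 49)^2. The denominator has no real zeros and deg Q - deg P = 2 ≥ 2, so the integral of f over the upper semicircle |z| = R tends to 0 as R → ∞. Closing the contour in the upper half-plane,
  ∫_{-∞}^{∞} f(x) dx = 2πi · Σ Res(f, z_k)  over the poles with Im z_k > 0.

Zeros of the denominator: z^2 + 49 = 0 gives z = ±7*I.
Upper half-plane: z = 7*I (a pole of order 2).

Write f(z) = g(z)/(z - 7*I)^2 with g(z) = z^2/(z + 7*I)^2. For a double pole, Res(f, z₀) = g'(z₀):
  g'(z) = 14*I*z/(z + 7*I)^3
  Res(f, 7*I) = g'(7*I) = -I/28

∫_{-∞}^{∞} f(x) dx = 2πi · (-I/28) = pi/14

Final answer: pi/14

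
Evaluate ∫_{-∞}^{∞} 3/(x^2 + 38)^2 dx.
3*sqrt(38)*pi/2888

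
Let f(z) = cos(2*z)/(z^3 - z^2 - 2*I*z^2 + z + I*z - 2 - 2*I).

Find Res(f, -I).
Write f(z) = P(z)/Q(z) with P(z) = cos(2*z) and Q(z) = z^3 - z^2 - 2*I*z^2 + z + I*z - 2 - 2*I.
The denominator factors as Q(z) = (z - 1 - I)*(z + I)*(z - 2*I), so z = -I is a simple zero of Q and P is analytic there; z = -I is therefore a simple pole and
  Res(f, z₀) = P(z₀)/Q'(z₀).

Q'(z) = 3*z^2 - 2*z - 4*I*z + 1 + I, so Q'(-I) = -6 + 3*I.
P(-I) = cosh(2).

Res(f, -I) = (cosh(2))/(-6 + 3*I) = (-2/15 - I/15)*cosh(2)

Final answer: (-2/15 - I/15)*cosh(2)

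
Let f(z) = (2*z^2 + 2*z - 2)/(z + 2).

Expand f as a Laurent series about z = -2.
Put w = z - (-2), i.e. z = w - 2. The denominator is w, so it suffices to rewrite the numerator in powers of w.

P(z) = 2*z^2 + 2*z - 2
P(w - 2) = 2 - 6*w + 2*w^2

Dividing each term by w:
  f = 2/w - 6 + 2*w

Substituting back w = z + 2:
  f(z) = 2/(z + 2) - 6 + 2*(z + 2)

The series is finite because the numerator is a polynomial; the negative powers form the principal part, and the coefficient of 1/(z + 2) gives Res(f, -2) = 2.

Final answer: 2/(z + 2) - 6 + 2*(z + 2)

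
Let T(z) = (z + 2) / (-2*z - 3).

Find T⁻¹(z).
Set w = T(z) = (z + 2) / (-2*z - 3) and solve for z:
  w*(-2*z - 3) = z + 2
  -3*w + z*(-2*w - 1) - 2 = 0
  z*(-2*w - 1) = 3*w + 2
  z = (-3*w - 2)/(2*w + 1)
Renaming the variable, T⁻¹(z) = (-3*z - 2)/(2*z + 1).
(Check: ad - bc = 1 ≠ 0, so T is invertible.)

Final answer: (-3*z - 2)/(2*z + 1)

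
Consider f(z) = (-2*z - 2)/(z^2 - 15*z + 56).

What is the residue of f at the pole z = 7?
16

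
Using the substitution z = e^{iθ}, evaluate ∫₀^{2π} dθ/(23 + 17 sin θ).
Call the integral J. The integrand is 2π-periodic and we integrate over a full period, so shifting θ does not change the value (θ → θ + π/2 turns sin θ into cos θ). Hence
  J = ∫₀^{2π} dθ/(23 + 17 cos θ).
Put z = e^{iθ}: then cos θ = (z + 1/z)/2, dθ = dz/(iz), and z runs once counterclockwise around |z| = 1:
  J = ∮_{|z|=1} 1/(23 + 17*(z + 1/z)/2) · dz/(iz) = (2/i) ∮_{|z|=1} dz/(17*z^2 + 46*z + 17).
The roots of 17*z^2 + 46*z + 17 are z = (-23 ± sqrt(23^2 - 17^2))/17, with sqrt(240) = 4*sqrt(15); their product is 1, so only z₊ = -23/17 + 4*sqrt(15)/17 lies inside the unit circle (z₋ = -23/17 - 4*sqrt(15)/17 lies outside).
z₊ is a simple zero of q(z) = 17*z^2 + 46*z + 17, so Res(1/q, z₊) = 1/q'(z₊) with q'(z) = 34*z + 46; and q'(z₊) = 17*(z₊ - z₋) = 8*sqrt(15).
Therefore J = (2/i) · 2πi · 1/(8*sqrt(15)) = 2*pi/(4*sqrt(15)) = sqrt(15)*pi/30

Final answer: sqrt(15)*pi/30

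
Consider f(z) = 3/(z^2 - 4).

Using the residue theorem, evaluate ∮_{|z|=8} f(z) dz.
0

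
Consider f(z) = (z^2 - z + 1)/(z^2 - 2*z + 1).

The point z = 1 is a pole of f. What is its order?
Factor the denominator:
  z^2 - 2*z + 1 = (z - 1)^2

The numerator P(z) = z^2 - z + 1 has P(1) = 1 ≠ 0, so no factor of (z - 1) cancels.
Near z = 1 we can therefore write f(z) = g(z)/(z - 1)^2 with g analytic at 1 and g(1) ≠ 0 (g is just the numerator).

Hence z = 1 is a pole of order 2.

Final answer: 2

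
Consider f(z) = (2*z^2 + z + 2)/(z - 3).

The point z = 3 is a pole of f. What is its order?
Factor the denominator:
  z - 3 = (z - 3)

The numerator P(z) = 2*z^2 + z + 2 has P(3) = 23 ≠ 0, so no factor of (z - 3) cancels.
Near z = 3 we can therefore write f(z) = g(z)/(z - 3) with g analytic at 3 and g(3) ≠ 0 (g is just the numerator).

Hence z = 3 is a pole of order 1.

Final answer: 1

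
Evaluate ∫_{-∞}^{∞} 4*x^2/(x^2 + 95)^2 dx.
Let f(z) = 4*z^2/(z^2 + 95)^2. The denominator has no real zeros and deg Q - deg P = 2 ≥ 2, so the integral of f over the upper semicircle |z| = R tends to 0 as R → ∞. Closing the contour in the upper half-plane,
  ∫_{-∞}^{∞} f(x) dx = 2πi · Σ Res(f, z_k)  over the poles with Im z_k > 0.

Zeros of the denominator: z^2 + 95 = 0 gives z = ±sqrt(95)*I.
Upper half-plane: z = sqrt(95)*I (a pole of order 2).

Write f(z) = g(z)/(z - sqrt(95)*I)^2 with g(z) = 4*z^2/(z + sqrt(95)*I)^2. For a double pole, Res(f, z₀) = g'(z₀):
  g'(z) = 8*sqrt(95)*I*z/(z + sqrt(95)*I)^3
  Res(f, sqrt(95)*I) = g'(sqrt(95)*I) = -sqrt(95)*I/95

∫_{-∞}^{∞} f(x) dx = 2πi · (-sqrt(95)*I/95) = 2*sqrt(95)*pi/95

Final answer: 2*sqrt(95)*pi/95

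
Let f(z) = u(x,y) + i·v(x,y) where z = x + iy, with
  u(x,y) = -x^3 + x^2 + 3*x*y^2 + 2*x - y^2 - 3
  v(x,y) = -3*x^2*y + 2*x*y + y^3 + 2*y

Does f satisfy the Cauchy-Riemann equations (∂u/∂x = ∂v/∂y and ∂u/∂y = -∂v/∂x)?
∂u/∂x = -3*x^2 + 2*x + 3*y^2 + 2
∂v/∂y = -3*x^2 + 2*x + 3*y^2 + 2
∂u/∂y = 6*x*y - 2*y
∂v/∂x = -6*x*y + 2*y
∂u/∂x = ∂v/∂y and ∂u/∂y = -∂v/∂x hold identically; f is analytic.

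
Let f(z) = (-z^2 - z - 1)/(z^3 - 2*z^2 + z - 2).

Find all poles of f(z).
The singularities of f are the zeros of the denominator. Factoring,
  z^3 - 2*z^2 + z - 2 = (z + I)*(z - I)*(z - 2)
so the candidates are z = -I, z = I, z = 2.

Check the numerator P(z) = -z^2 - z - 1 at each one:
  P(-I) = I ≠ 0, so z = -I is a (simple) pole.
  P(I) = -I ≠ 0, so z = I is a (simple) pole.
  P(2) = -7 ≠ 0, so z = 2 is a (simple) pole.

Poles of f: {-I, I, 2}

Final answer: {-I, I, 2}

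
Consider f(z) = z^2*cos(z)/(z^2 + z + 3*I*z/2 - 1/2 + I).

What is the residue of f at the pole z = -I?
Write f(z) = P(z)/Q(z) with P(z) = z^2*cos(z) and Q(z) = z^2 + z + 3*I*z/2 - 1/2 + I.
The denominator factors as Q(z) = (z + I)*(z + 1 + I/2), so z = -I is a simple zero of Q and P is analytic there; z = -I is therefore a simple pole and
  Res(f, z₀) = P(z₀)/Q'(z₀).

Q'(z) = 2*z + 1 + 3*I/2, so Q'(-I) = 1 - I/2.
P(-I) = -cosh(1).

Res(f, -I) = (-cosh(1))/(1 - I/2) = (-4/5 - 2*I/5)*cosh(1)

Final answer: (-4/5 - 2*I/5)*cosh(1)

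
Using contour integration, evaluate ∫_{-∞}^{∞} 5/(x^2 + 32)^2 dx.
5*sqrt(2)*pi/512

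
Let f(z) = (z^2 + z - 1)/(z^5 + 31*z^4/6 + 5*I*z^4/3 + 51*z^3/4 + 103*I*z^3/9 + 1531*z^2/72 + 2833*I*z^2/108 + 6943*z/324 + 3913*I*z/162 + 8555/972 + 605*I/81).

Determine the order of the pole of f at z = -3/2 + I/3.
3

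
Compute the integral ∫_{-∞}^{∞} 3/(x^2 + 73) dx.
3*sqrt(73)*pi/73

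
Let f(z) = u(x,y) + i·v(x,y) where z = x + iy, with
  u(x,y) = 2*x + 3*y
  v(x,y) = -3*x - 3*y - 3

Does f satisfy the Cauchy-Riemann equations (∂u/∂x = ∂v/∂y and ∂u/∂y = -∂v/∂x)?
∂u/∂x = 2
∂v/∂y = -3
∂u/∂y = 3
∂v/∂x = -3
∂u/∂x ≠ ∂v/∂y; the Cauchy-Riemann equations are not satisfied, so f is not analytic.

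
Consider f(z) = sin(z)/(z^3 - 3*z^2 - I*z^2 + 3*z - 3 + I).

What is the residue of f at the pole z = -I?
Write f(z) = P(z)/Q(z) with P(z) = sin(z) and Q(z) = z^3 - 3*z^2 - I*z^2 + 3*z - 3 + I.
The denominator factors as Q(z) = (z - 1 - I)*(z - 2 - I)*(z + I), so z = -I is a simple zero of Q and P is analytic there; z = -I is therefore a simple pole and
  Res(f, z₀) = P(z₀)/Q'(z₀).

Q'(z) = 3*z^2 - 6*z - 2*I*z + 3, so Q'(-I) = -2 + 6*I.
P(-I) = -I*sinh(1).

Res(f, -I) = (-I*sinh(1))/(-2 + 6*I) = (-3/20 + I/20)*sinh(1)

Final answer: (-3/20 + I/20)*sinh(1)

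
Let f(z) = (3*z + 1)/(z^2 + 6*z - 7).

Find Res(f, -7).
Write f(z) = P(z)/Q(z) with P(z) = 3*z + 1 and Q(z) = z^2 + 6*z - 7.
The denominator factors as Q(z) = (z - 1)*(z + 7), so z = -7 is a simple zero of Q and P is analytic there; z = -7 is therefore a simple pole and
  Res(f, z₀) = P(z₀)/Q'(z₀).

Q'(z) = 2*z + 6, so Q'(-7) = -8.
P(-7) = -20.

Res(f, -7) = (-20)/(-8) = 5/2

Final answer: 5/2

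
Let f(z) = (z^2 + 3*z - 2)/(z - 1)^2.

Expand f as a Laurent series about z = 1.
Put w = z - (1), i.e. z = w + 1. The denominator is w^2, so it suffices to rewrite the numerator in powers of w.

P(z) = z^2 + 3*z - 2
P(w + 1) = 2 + 5*w + w^2

Dividing each term by w^2:
  f = 2/w^2 + 5/w + 1

Substituting back w = z - 1:
  f(z) = 2/(z - 1)^2 + 5/(z - 1) + 1

The series is finite because the numerator is a polynomial; the negative powers form the principal part, and the coefficient of 1/(z - 1) gives Res(f, 1) = 5.

Final answer: 2/(z - 1)^2 + 5/(z - 1) + 1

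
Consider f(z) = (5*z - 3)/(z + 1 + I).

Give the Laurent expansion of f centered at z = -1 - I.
Put w = z - (-1 - I), i.e. z = w - 1 - I. The denominator is w, so it suffices to rewrite the numerator in powers of w.

P(z) = 5*z - 3
P(w - 1 - I) = -8 - 5*I + 5*w

Dividing each term by w:
  f = (-8 - 5*I)/w + 5

Substituting back w = z + 1 + I:
  f(z) = (-8 - 5*I)/(z + 1 + I) + 5

The series is finite because the numerator is a polynomial; the negative powers form the principal part, and the coefficient of 1/(z + 1 + I) gives Res(f, -1 - I) = -8 - 5*I.

Final answer: (-8 - 5*I)/(z + 1 + I) + 5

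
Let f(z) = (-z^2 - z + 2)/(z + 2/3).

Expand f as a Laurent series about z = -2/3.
Put w = z - (-2/3), i.e. z = w - 2/3. The denominator is w, so it suffices to rewrite the numerator in powers of w.

P(z) = -z^2 - z + 2
P(w - 2/3) = 20/9 + w/3 - w^2

Dividing each term by w:
  f = 20/(9*w) + 1/3 - w

Substituting back w = z + 2/3:
  f(z) = 20/(9*(z + 2/3)) + 1/3 - (z + 2/3)

The series is finite because the numerator is a polynomial; the negative powers form the principal part, and the coefficient of 1/(z + 2/3) gives Res(f, -2/3) = 20/9.

Final answer: 20/(9*(z + 2/3)) + 1/3 - (z + 2/3)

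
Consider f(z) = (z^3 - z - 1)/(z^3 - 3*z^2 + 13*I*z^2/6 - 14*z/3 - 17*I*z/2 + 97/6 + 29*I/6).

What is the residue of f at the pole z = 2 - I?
Write f(z) = P(z)/Q(z) with P(z) = z^3 - z - 1 and Q(z) = z^3 - 3*z^2 + 13*I*z^2/6 - 14*z/3 - 17*I*z/2 + 97/6 + 29*I/6.
The denominator factors as Q(z) = (z - 2 + I)*(z + 2 + 3*I/2)*(z - 3 - I/3), so z = 2 - I is a simple zero of Q and P is analytic there; z = 2 - I is therefore a simple pole and
  Res(f, z₀) = P(z₀)/Q'(z₀).

Q'(z) = 3*z^2 - 6*z + 13*I*z/3 - 14/3 - 17*I/2, so Q'(2 - I) = -10/3 - 35*I/6.
P(2 - I) = -1 - 10*I.

Res(f, 2 - I) = (-1 - 10*I)/(-10/3 - 35*I/6) = 444/325 + 198*I/325

Final answer: 444/325 + 198*I/325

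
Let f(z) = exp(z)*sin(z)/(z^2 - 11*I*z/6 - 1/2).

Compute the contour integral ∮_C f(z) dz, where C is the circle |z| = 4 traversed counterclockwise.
-12*I*pi*exp(I/3)*sinh(1/3)/7 + 12*I*pi*exp(3*I/2)*sinh(3/2)/7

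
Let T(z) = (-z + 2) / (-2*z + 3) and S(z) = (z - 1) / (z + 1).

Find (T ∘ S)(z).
(T ∘ S)(z) = T(S(z)) = ((-1)*S(z) + (2))/((-2)*S(z) + (3)). Multiply numerator and denominator by z + 1:
  numerator:   (-1)*(z - 1) + (2)*(z + 1) = z + 3
  denominator: (-2)*(z - 1) + (3)*(z + 1) = z + 5
(T ∘ S)(z) = (z + 3)/(z + 5)

Final answer: (z + 3)/(z + 5)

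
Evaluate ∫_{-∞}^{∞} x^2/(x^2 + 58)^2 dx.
Let f(z) = z^2/(z^2 + 58)^2. The denominator has no real zeros and deg Q - deg P = 2 ≥ 2, so the integral of f over the upper semicircle |z| = R tends to 0 as R → ∞. Closing the contour in the upper half-plane,
  ∫_{-∞}^{∞} f(x) dx = 2πi · Σ Res(f, z_k)  over the poles with Im z_k > 0.

Zeros of the denominator: z^2 + 58 = 0 gives z = ±sqrt(58)*I.
Upper half-plane: z = sqrt(58)*I (a pole of order 2).

Write f(z) = g(z)/(z - sqrt(58)*I)^2 with g(z) = z^2/(z + sqrt(58)*I)^2. For a double pole, Res(f, z₀) = g'(z₀):
  g'(z) = 2*sqrt(58)*I*z/(z + sqrt(58)*I)^3
  Res(f, sqrt(58)*I) = g'(sqrt(58)*I) = -sqrt(58)*I/232

∫_{-∞}^{∞} f(x) dx = 2πi · (-sqrt(58)*I/232) = sqrt(58)*pi/116

Final answer: sqrt(58)*pi/116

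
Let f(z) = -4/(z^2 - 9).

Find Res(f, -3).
Write f(z) = P(z)/Q(z) with P(z) = -4 and Q(z) = z^2 - 9.
The denominator factors as Q(z) = (z + 3)*(z - 3), so z = -3 is a simple zero of Q and P is analytic there; z = -3 is therefore a simple pole and
  Res(f, z₀) = P(z₀)/Q'(z₀).

Q'(z) = 2*z, so Q'(-3) = -6.
P(-3) = -4.

Res(f, -3) = (-4)/(-6) = 2/3

Final answer: 2/3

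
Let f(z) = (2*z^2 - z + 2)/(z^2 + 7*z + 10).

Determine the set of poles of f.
The singularities of f are the zeros of the denominator. Factoring,
  z^2 + 7*z + 10 = (z + 5)*(z + 2)
so the candidates are z = -5, z = -2.

Check the numerator P(z) = 2*z^2 - z + 2 at each one:
  P(-5) = 57 ≠ 0, so z = -5 is a (simple) pole.
  P(-2) = 12 ≠ 0, so z = -2 is a (simple) pole.

Poles of f: {-5, -2}

Final answer: {-5, -2}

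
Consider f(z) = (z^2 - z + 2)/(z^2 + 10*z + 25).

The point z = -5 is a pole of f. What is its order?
Factor the denominator:
  z^2 + 10*z + 25 = (z + 5)^2

The numerator P(z) = z^2 - z + 2 has P(-5) = 32 ≠ 0, so no factor of (z + 5) cancels.
Near z = -5 we can therefore write f(z) = g(z)/(z + 5)^2 with g analytic at -5 and g(-5) ≠ 0 (g is just the numerator).

Hence z = -5 is a pole of order 2.

Final answer: 2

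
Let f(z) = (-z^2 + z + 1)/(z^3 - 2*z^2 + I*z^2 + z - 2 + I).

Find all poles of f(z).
The singularities of f are the zeros of the denominator. Factoring,
  z^3 - 2*z^2 + I*z^2 + z - 2 + I = (z + I)*(z - 2 + I)*(z - I)
so the candidates are z = -I, z = 2 - I, z = I.

Check the numerator P(z) = -z^2 + z + 1 at each one:
  P(-I) = 2 - I ≠ 0, so z = -I is a (simple) pole.
  P(2 - I) = 3*I ≠ 0, so z = 2 - I is a (simple) pole.
  P(I) = 2 + I ≠ 0, so z = I is a (simple) pole.

Poles of f: {-I, I, 2 - I}

Final answer: {-I, I, 2 - I}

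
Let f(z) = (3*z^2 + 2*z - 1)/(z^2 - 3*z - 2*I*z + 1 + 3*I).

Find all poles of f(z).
{1 + I, 2 + I}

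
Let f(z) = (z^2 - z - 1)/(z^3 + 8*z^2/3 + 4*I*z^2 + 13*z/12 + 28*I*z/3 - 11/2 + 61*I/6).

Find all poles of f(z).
{-3/2 + I, -2/3 - 2*I, -1/2 - 3*I}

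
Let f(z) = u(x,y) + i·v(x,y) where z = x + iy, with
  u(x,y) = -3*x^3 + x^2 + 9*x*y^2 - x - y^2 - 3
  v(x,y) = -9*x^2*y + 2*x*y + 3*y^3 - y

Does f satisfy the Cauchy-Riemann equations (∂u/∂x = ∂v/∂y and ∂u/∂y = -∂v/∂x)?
∂u/∂x = -9*x^2 + 2*x + 9*y^2 - 1
∂v/∂y = -9*x^2 + 2*x + 9*y^2 - 1
∂u/∂y = 18*x*y - 2*y
∂v/∂x = -18*x*y + 2*y
∂u/∂x = ∂v/∂y and ∂u/∂y = -∂v/∂x hold identically; f is analytic.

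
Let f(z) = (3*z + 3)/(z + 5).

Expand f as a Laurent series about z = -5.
-12/(z + 5) + 3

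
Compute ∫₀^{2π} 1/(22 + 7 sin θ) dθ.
2*sqrt(435)*pi/435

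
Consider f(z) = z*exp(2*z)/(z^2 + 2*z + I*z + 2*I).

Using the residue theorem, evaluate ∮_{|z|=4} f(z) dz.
By the residue theorem, ∮_C f(z) dz = 2πi · (sum of the residues of f at the poles inside |z| = 4).

The denominator factors as (z + I)*(z + 2), so the singularities of f are simple poles at z = -I, z = -2.
  |-I|² = 1 < 16 = 4², so this pole is inside the contour.
  |-2|² = 4 < 16 = 4², so this pole is inside the contour.

With P(z) = z*exp(2*z) and Q(z) = z^2 + 2*z + I*z + 2*I, each pole is simple, so Res(f, z₀) = P(z₀)/Q'(z₀) with Q'(z) = 2*z + 2 + I.
  Res(f, -I) = P(-I)/Q'(-I) = (-I*exp(-2*I))/(2 - I) = (1/5 - 2*I/5)*exp(-2*I)
  Res(f, -2) = P(-2)/Q'(-2) = (-2*exp(-4))/(-2 + I) = (4/5 + 2*I/5)*exp(-4)

Sum of residues inside C: (1/5 - 2*I/5)*exp(-2*I) + (4/5 + 2*I/5)*exp(-4)
∮_C f(z) dz = 2πi · ((1/5 - 2*I/5)*exp(-2*I) + (4/5 + 2*I/5)*exp(-4)) = pi*(4/5 + 2*I/5)*exp(-2*I) + pi*(-4/5 + 8*I/5)*exp(-4)

Final answer: pi*(4/5 + 2*I/5)*exp(-2*I) + pi*(-4/5 + 8*I/5)*exp(-4)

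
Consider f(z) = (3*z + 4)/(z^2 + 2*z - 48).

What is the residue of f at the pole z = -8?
Write f(z) = P(z)/Q(z) with P(z) = 3*z + 4 and Q(z) = z^2 + 2*z - 48.
The denominator factors as Q(z) = (z - 6)*(z + 8), so z = -8 is a simple zero of Q and P is analytic there; z = -8 is therefore a simple pole and
  Res(f, z₀) = P(z₀)/Q'(z₀).

Q'(z) = 2*z + 2, so Q'(-8) = -14.
P(-8) = -20.

Res(f, -8) = (-20)/(-14) = 10/7

Final answer: 10/7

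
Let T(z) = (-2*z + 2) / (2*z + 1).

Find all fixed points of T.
T(z) = z means -2*z + 2 = z*(2*z + 1), i.e.
  2*z^2 + 3*z - 2 = 0.
Discriminant: (3)^2 - 4*(2)*(-2) = 25, so the roots are real.
  z = (-3 ± sqrt(25))/(2*(2))
Fixed points: {-2, 1/2}

Final answer: {-2, 1/2}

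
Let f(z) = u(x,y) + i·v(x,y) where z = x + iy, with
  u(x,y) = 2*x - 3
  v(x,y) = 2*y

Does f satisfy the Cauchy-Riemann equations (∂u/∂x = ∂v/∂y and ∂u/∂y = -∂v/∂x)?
∂u/∂x = 2
∂v/∂y = 2
∂u/∂y = 0
∂v/∂x = 0
∂u/∂x = ∂v/∂y and ∂u/∂y = -∂v/∂x hold identically; f is analytic.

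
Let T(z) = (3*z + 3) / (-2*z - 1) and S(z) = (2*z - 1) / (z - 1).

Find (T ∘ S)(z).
(-9*z + 6)/(5*z - 3)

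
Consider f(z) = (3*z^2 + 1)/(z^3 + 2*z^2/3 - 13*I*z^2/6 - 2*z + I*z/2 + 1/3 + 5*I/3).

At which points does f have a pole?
The singularities of f are the zeros of the denominator. Factoring,
  z^3 + 2*z^2/3 - 13*I*z^2/6 - 2*z + I*z/2 + 1/3 + 5*I/3 = (z + 2/3 - 2*I/3)*(z - 1)*(z + 1 - 3*I/2)
so the candidates are z = -2/3 + 2*I/3, z = 1, z = -1 + 3*I/2.

Check the numerator P(z) = 3*z^2 + 1 at each one:
  P(-2/3 + 2*I/3) = 1 - 8*I/3 ≠ 0, so z = -2/3 + 2*I/3 is a (simple) pole.
  P(1) = 4 ≠ 0, so z = 1 is a (simple) pole.
  P(-1 + 3*I/2) = -11/4 - 9*I ≠ 0, so z = -1 + 3*I/2 is a (simple) pole.

Poles of f: {-1 + 3*I/2, -2/3 + 2*I/3, 1}

Final answer: {-1 + 3*I/2, -2/3 + 2*I/3, 1}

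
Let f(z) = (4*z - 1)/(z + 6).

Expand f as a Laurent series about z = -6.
Put w = z - (-6), i.e. z = w - 6. The denominator is w, so it suffices to rewrite the numerator in powers of w.

P(z) = 4*z - 1
P(w - 6) = -25 + 4*w

Dividing each term by w:
  f = -25/w + 4

Substituting back w = z + 6:
  f(z) = -25/(z + 6) + 4

The series is finite because the numerator is a polynomial; the negative powers form the principal part, and the coefficient of 1/(z + 6) gives Res(f, -6) = -25.

Final answer: -25/(z + 6) + 4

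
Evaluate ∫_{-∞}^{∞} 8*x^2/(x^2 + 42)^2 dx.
Let f(z) = 8*z^2/(z^2 + 42)^2. The denominator has no real zeros and deg Q - deg P = 2 ≥ 2, so the integral of f over the upper semicircle |z| = R tends to 0 as R → ∞. Closing the contour in the upper half-plane,
  ∫_{-∞}^{∞} f(x) dx = 2πi · Σ Res(f, z_k)  over the poles with Im z_k > 0.

Zeros of the denominator: z^2 + 42 = 0 gives z = ±sqrt(42)*I.
Upper half-plane: z = sqrt(42)*I (a pole of order 2).

Write f(z) = g(z)/(z - sqrt(42)*I)^2 with g(z) = 8*z^2/(z + sqrt(42)*I)^2. For a double pole, Res(f, z₀) = g'(z₀):
  g'(z) = 16*sqrt(42)*I*z/(z + sqrt(42)*I)^3
  Res(f, sqrt(42)*I) = g'(sqrt(42)*I) = -sqrt(42)*I/21

∫_{-∞}^{∞} f(x) dx = 2πi · (-sqrt(42)*I/21) = 2*sqrt(42)*pi/21

Final answer: 2*sqrt(42)*pi/21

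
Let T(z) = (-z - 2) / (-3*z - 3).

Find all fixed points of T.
T(z) = z means -z - 2 = z*(-3*z - 3), i.e.
  -3*z^2 - 2*z + 2 = 0.
Discriminant: (-2)^2 - 4*(-3)*(2) = 28, so the roots are real.
  z = (2 ± sqrt(28))/(2*(-3))
Fixed points: {-sqrt(7)/3 - 1/3, -1/3 + sqrt(7)/3}

Final answer: {-sqrt(7)/3 - 1/3, -1/3 + sqrt(7)/3}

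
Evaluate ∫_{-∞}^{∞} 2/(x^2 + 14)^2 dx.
Let f(z) = 2/(z^2 + 14)^2. The denominator has no real zeros and deg Q - deg P = 4 ≥ 2, so the integral of f over the upper semicircle |z| = R tends to 0 as R → ∞. Closing the contour in the upper half-plane,
  ∫_{-∞}^{∞} f(x) dx = 2πi · Σ Res(f, z_k)  over the poles with Im z_k > 0.

Zeros of the denominator: z^2 + 14 = 0 gives z = ±sqrt(14)*I.
Upper half-plane: z = sqrt(14)*I (a pole of order 2).

Write f(z) = g(z)/(z - sqrt(14)*I)^2 with g(z) = 2/(z + sqrt(14)*I)^2. For a double pole, Res(f, z₀) = g'(z₀):
  g'(z) = -4/(z + sqrt(14)*I)^3
  Res(f, sqrt(14)*I) = g'(sqrt(14)*I) = -sqrt(14)*I/392

∫_{-∞}^{∞} f(x) dx = 2πi · (-sqrt(14)*I/392) = sqrt(14)*pi/196

Final answer: sqrt(14)*pi/196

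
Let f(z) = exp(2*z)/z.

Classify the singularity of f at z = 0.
Write f(z) = g(z)/z with g(z) = exp(2*z).
g is entire and g(0) = 1 ≠ 0, so no factor of (z) cancels: the Laurent expansion of f about z = 0 starts at the power -1, i.e. lim_{z→z₀} (z - z₀) f(z) = 1 is finite and nonzero.
So z = 0 is a pole of order 1.

Final answer: pole of order 1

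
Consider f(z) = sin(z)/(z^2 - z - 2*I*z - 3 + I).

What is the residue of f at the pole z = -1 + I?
Write f(z) = P(z)/Q(z) with P(z) = sin(z) and Q(z) = z^2 - z - 2*I*z - 3 + I.
The denominator factors as Q(z) = (z - 2 - I)*(z + 1 - I), so z = -1 + I is a simple zero of Q and P is analytic there; z = -1 + I is therefore a simple pole and
  Res(f, z₀) = P(z₀)/Q'(z₀).

Q'(z) = 2*z - 1 - 2*I, so Q'(-1 + I) = -3.
P(-1 + I) = -sin(1 - I).

Res(f, -1 + I) = (-sin(1 - I))/(-3) = sin(1 - I)/3

Final answer: sin(1 - I)/3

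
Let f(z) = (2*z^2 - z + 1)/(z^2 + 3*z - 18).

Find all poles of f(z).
The singularities of f are the zeros of the denominator. Factoring,
  z^2 + 3*z - 18 = (z + 6)*(z - 3)
so the candidates are z = -6, z = 3.

Check the numerator P(z) = 2*z^2 - z + 1 at each one:
  P(-6) = 79 ≠ 0, so z = -6 is a (simple) pole.
  P(3) = 16 ≠ 0, so z = 3 is a (simple) pole.

Poles of f: {-6, 3}

Final answer: {-6, 3}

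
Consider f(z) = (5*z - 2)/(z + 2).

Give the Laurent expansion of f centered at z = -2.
Put w = z - (-2), i.e. z = w - 2. The denominator is w, so it suffices to rewrite the numerator in powers of w.

P(z) = 5*z - 2
P(w - 2) = -12 + 5*w

Dividing each term by w:
  f = -12/w + 5

Substituting back w = z + 2:
  f(z) = -12/(z + 2) + 5

The series is finite because the numerator is a polynomial; the negative powers form the principal part, and the coefficient of 1/(z + 2) gives Res(f, -2) = -12.

Final answer: -12/(z + 2) + 5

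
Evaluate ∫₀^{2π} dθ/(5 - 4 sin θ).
2*pi/3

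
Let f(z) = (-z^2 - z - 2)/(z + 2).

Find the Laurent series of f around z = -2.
Put w = z - (-2), i.e. z = w - 2. The denominator is w, so it suffices to rewrite the numerator in powers of w.

P(z) = -z^2 - z - 2
P(w - 2) = -4 + 3*w - w^2

Dividing each term by w:
  f = -4/w + 3 - w

Substituting back w = z + 2:
  f(z) = -4/(z + 2) + 3 - (z + 2)

The series is finite because the numerator is a polynomial; the negative powers form the principal part, and the coefficient of 1/(z + 2) gives Res(f, -2) = -4.

Final answer: -4/(z + 2) + 3 - (z + 2)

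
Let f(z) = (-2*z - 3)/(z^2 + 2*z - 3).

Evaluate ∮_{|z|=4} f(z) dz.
By the residue theorem, ∮_C f(z) dz = 2πi · (sum of the residues of f at the poles inside |z| = 4).

The denominator factors as (z - 1)*(z + 3), so the singularities of f are simple poles at z = 1, z = -3.
  |1|² = 1 < 16 = 4², so this pole is inside the contour.
  |-3|² = 9 < 16 = 4², so this pole is inside the contour.

With P(z) = -2*z - 3 and Q(z) = z^2 + 2*z - 3, each pole is simple, so Res(f, z₀) = P(z₀)/Q'(z₀) with Q'(z) = 2*z + 2.
  Res(f, 1) = P(1)/Q'(1) = (-5)/(4) = -5/4
  Res(f, -3) = P(-3)/Q'(-3) = (3)/(-4) = -3/4

Sum of residues inside C: -2
∮_C f(z) dz = 2πi · (-2) = -4*I*pi

Final answer: -4*I*pi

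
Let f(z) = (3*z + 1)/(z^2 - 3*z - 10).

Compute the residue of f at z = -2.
Write f(z) = P(z)/Q(z) with P(z) = 3*z + 1 and Q(z) = z^2 - 3*z - 10.
The denominator factors as Q(z) = (z - 5)*(z + 2), so z = -2 is a simple zero of Q and P is analytic there; z = -2 is therefore a simple pole and
  Res(f, z₀) = P(z₀)/Q'(z₀).

Q'(z) = 2*z - 3, so Q'(-2) = -7.
P(-2) = -5.

Res(f, -2) = (-5)/(-7) = 5/7

Final answer: 5/7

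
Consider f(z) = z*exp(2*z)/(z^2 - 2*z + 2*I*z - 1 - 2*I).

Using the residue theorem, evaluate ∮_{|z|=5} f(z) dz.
By the residue theorem, ∮_C f(z) dz = 2πi · (sum of the residues of f at the poles inside |z| = 5).

The denominator factors as (z + I)*(z - 2 + I), so the singularities of f are simple poles at z = -I, z = 2 - I.
  |-I|² = 1 < 25 = 5², so this pole is inside the contour.
  |2 - I|² = 5 < 25 = 5², so this pole is inside the contour.

With P(z) = z*exp(2*z) and Q(z) = z^2 - 2*z + 2*I*z - 1 - 2*I, each pole is simple, so Res(f, z₀) = P(z₀)/Q'(z₀) with Q'(z) = 2*z - 2 + 2*I.
  Res(f, -I) = P(-I)/Q'(-I) = (-I*exp(-2*I))/(-2) = I*exp(-2*I)/2
  Res(f, 2 - I) = P(2 - I)/Q'(2 - I) = ((2 - I)*exp(4 - 2*I))/(2) = (1 - I/2)*exp(4 - 2*I)

Sum of residues inside C: (1 - I/2)*exp(4 - 2*I) + I*exp(-2*I)/2
∮_C f(z) dz = 2πi · ((1 - I/2)*exp(4 - 2*I) + I*exp(-2*I)/2) = pi*(1 + 2*I)*exp(4 - 2*I) - pi*exp(-2*I)

Final answer: pi*(1 + 2*I)*exp(4 - 2*I) - pi*exp(-2*I)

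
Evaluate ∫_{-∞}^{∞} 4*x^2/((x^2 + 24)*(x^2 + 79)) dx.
4*pi*(-2*sqrt(6) + sqrt(79))/55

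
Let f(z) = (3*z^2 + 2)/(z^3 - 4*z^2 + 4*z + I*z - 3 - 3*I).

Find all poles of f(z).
The singularities of f are the zeros of the denominator. Factoring,
  z^3 - 4*z^2 + 4*z + I*z - 3 - 3*I = (z - I)*(z - 3)*(z - 1 + I)
so the candidates are z = I, z = 3, z = 1 - I.

Check the numerator P(z) = 3*z^2 + 2 at each one:
  P(I) = -1 ≠ 0, so z = I is a (simple) pole.
  P(3) = 29 ≠ 0, so z = 3 is a (simple) pole.
  P(1 - I) = 2 - 6*I ≠ 0, so z = 1 - I is a (simple) pole.

Poles of f: {I, 1 - I, 3}

Final answer: {I, 1 - I, 3}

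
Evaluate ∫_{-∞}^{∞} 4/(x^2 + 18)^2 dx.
Let f(z) = 4/(z^2 + 18)^2. The denominator has no real zeros and deg Q - deg P = 4 ≥ 2, so the integral of f over the upper semicircle |z| = R tends to 0 as R → ∞. Closing the contour in the upper half-plane,
  ∫_{-∞}^{∞} f(x) dx = 2πi · Σ Res(f, z_k)  over the poles with Im z_k > 0.

Zeros of the denominator: z^2 + 18 = 0 gives z = ±3*sqrt(2)*I.
Upper half-plane: z = 3*sqrt(2)*I (a pole of order 2).

Write f(z) = g(z)/(z - 3*sqrt(2)*I)^2 with g(z) = 4/(z + 3*sqrt(2)*I)^2. For a double pole, Res(f, z₀) = g'(z₀):
  g'(z) = -8/(z + 3*sqrt(2)*I)^3
  Res(f, 3*sqrt(2)*I) = g'(3*sqrt(2)*I) = -sqrt(2)*I/108

∫_{-∞}^{∞} f(x) dx = 2πi · (-sqrt(2)*I/108) = sqrt(2)*pi/54

Final answer: sqrt(2)*pi/54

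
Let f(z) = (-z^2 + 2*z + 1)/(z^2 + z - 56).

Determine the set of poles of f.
{-8, 7}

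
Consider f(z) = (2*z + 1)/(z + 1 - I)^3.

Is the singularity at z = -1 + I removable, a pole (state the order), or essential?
Write f(z) = g(z)/(z + 1 - I)^3 with g(z) = 2*z + 1.
g is entire and g(-1 + I) = -1 + 2*I ≠ 0, so no factor of (z + 1 - I) cancels: the Laurent expansion of f about z = -1 + I starts at the power -3, i.e. lim_{z→z₀} (z - z₀)^3 f(z) = -1 + 2*I is finite and nonzero.
So z = -1 + I is a pole of order 3.

Final answer: pole of order 3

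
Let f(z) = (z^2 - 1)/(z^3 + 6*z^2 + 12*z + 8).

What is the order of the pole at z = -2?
Factor the denominator:
  z^3 + 6*z^2 + 12*z + 8 = (z + 2)^3

The numerator P(z) = z^2 - 1 has P(-2) = 3 ≠ 0, so no factor of (z + 2) cancels.
Near z = -2 we can therefore write f(z) = g(z)/(z + 2)^3 with g analytic at -2 and g(-2) ≠ 0 (g is just the numerator).

Hence z = -2 is a pole of order 3.

Final answer: 3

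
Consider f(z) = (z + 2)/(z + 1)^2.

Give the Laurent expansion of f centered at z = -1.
Put w = z - (-1), i.e. z = w - 1. The denominator is w^2, so it suffices to rewrite the numerator in powers of w.

P(z) = z + 2
P(w - 1) = 1 + w

Dividing each term by w^2:
  f = 1/w^2 + 1/w

Substituting back w = z + 1:
  f(z) = 1/(z + 1)^2 + 1/(z + 1)

The series is finite because the numerator is a polynomial; the negative powers form the principal part, and the coefficient of 1/(z + 1) gives Res(f, -1) = 1.

Final answer: 1/(z + 1)^2 + 1/(z + 1)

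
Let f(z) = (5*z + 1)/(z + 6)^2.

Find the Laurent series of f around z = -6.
Put w = z - (-6), i.e. z = w - 6. The denominator is w^2, so it suffices to rewrite the numerator in powers of w.

P(z) = 5*z + 1
P(w - 6) = -29 + 5*w

Dividing each term by w^2:
  f = -29/w^2 + 5/w

Substituting back w = z + 6:
  f(z) = -29/(z + 6)^2 + 5/(z + 6)

The series is finite because the numerator is a polynomial; the negative powers form the principal part, and the coefficient of 1/(z + 6) gives Res(f, -6) = 5.

Final answer: -29/(z + 6)^2 + 5/(z + 6)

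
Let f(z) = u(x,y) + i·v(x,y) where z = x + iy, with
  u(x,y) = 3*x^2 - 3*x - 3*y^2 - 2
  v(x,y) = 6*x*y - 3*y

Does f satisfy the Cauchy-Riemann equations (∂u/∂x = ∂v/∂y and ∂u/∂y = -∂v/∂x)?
∂u/∂x = 6*x - 3
∂v/∂y = 6*x - 3
∂u/∂y = -6*y
∂v/∂x = 6*y
∂u/∂x = ∂v/∂y and ∂u/∂y = -∂v/∂x hold identically; f is analytic.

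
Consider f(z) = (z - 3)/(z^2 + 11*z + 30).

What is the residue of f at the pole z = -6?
9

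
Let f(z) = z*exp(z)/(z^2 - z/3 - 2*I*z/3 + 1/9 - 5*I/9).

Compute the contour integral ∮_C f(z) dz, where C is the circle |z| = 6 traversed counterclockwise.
By the residue theorem, ∮_C f(z) dz = 2πi · (sum of the residues of f at the poles inside |z| = 6).

The denominator factors as (z + 1/3 + I/3)*(z - 2/3 - I), so the singularities of f are simple poles at z = -1/3 - I/3, z = 2/3 + I.
  |-1/3 - I/3|² = 2/9 < 36 = 6², so this pole is inside the contour.
  |2/3 + I|² = 13/9 < 36 = 6², so this pole is inside the contour.

With P(z) = z*exp(z) and Q(z) = z^2 - z/3 - 2*I*z/3 + 1/9 - 5*I/9, each pole is simple, so Res(f, z₀) = P(z₀)/Q'(z₀) with Q'(z) = 2*z - 1/3 - 2*I/3.
  Res(f, -1/3 - I/3) = P(-1/3 - I/3)/Q'(-1/3 - I/3) = ((-1/3 - I/3)*exp(-1/3 - I/3))/(-1 - 4*I/3) = (7/25 - I/25)*exp(-1/3 - I/3)
  Res(f, 2/3 + I) = P(2/3 + I)/Q'(2/3 + I) = ((2/3 + I)*exp(2/3 + I))/(1 + 4*I/3) = (18/25 + I/25)*exp(2/3 + I)

Sum of residues inside C: (7/25 - I/25)*exp(-1/3 - I/3) + (18/25 + I/25)*exp(2/3 + I)
∮_C f(z) dz = 2πi · ((7/25 - I/25)*exp(-1/3 - I/3) + (18/25 + I/25)*exp(2/3 + I)) = pi*(2/25 + 14*I/25)*exp(-1/3 - I/3) + pi*(-2/25 + 36*I/25)*exp(2/3 + I)

Final answer: pi*(2/25 + 14*I/25)*exp(-1/3 - I/3) + pi*(-2/25 + 36*I/25)*exp(2/3 + I)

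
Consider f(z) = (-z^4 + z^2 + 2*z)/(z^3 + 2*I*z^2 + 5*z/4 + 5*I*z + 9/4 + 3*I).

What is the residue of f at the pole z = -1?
-136/305 + 32*I/305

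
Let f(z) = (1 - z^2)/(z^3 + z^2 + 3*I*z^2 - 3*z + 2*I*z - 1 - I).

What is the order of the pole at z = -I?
Factor the denominator:
  z^3 + z^2 + 3*I*z^2 - 3*z + 2*I*z - 1 - I = (z + I)^2*(z + 1 + I)

The numerator P(z) = 1 - z^2 has P(-I) = 2 ≠ 0, so no factor of (z + I) cancels.
Near z = -I we can therefore write f(z) = g(z)/(z + I)^2 with g analytic at -I and g(-I) ≠ 0 (g is the numerator divided by the remaining denominator factors).

Hence z = -I is a pole of order 2.

Final answer: 2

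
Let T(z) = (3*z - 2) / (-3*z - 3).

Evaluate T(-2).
Substitute z = -2:
  numerator:   3*(-2) - 2 = -8
  denominator: -3*(-2) - 3 = 3
T(-2) = (-8)/(3) = -8/3

Final answer: -8/3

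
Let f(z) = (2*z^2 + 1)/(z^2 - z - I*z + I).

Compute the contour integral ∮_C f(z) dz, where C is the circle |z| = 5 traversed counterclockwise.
pi*(-4 + 4*I)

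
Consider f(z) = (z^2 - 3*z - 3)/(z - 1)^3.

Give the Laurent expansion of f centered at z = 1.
-5/(z - 1)^3 - 1/(z - 1)^2 + 1/(z - 1)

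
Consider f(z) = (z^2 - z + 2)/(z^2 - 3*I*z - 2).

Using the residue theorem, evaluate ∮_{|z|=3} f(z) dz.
pi*(-6 - 2*I)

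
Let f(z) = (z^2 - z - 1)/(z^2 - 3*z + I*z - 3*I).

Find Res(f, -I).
Write f(z) = P(z)/Q(z) with P(z) = z^2 - z - 1 and Q(z) = z^2 - 3*z + I*z - 3*I.
The denominator factors as Q(z) = (z + I)*(z - 3), so z = -I is a simple zero of Q and P is analytic there; z = -I is therefore a simple pole and
  Res(f, z₀) = P(z₀)/Q'(z₀).

Q'(z) = 2*z - 3 + I, so Q'(-I) = -3 - I.
P(-I) = -2 + I.

Res(f, -I) = (-2 + I)/(-3 - I) = 1/2 - I/2

Final answer: 1/2 - I/2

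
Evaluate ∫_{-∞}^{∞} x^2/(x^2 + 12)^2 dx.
Let f(z) = z^2/(z^2 + 12)^2. The denominator has no real zeros and deg Q - deg P = 2 ≥ 2, so the integral of f over the upper semicircle |z| = R tends to 0 as R → ∞. Closing the contour in the upper half-plane,
  ∫_{-∞}^{∞} f(x) dx = 2πi · Σ Res(f, z_k)  over the poles with Im z_k > 0.

Zeros of the denominator: z^2 + 12 = 0 gives z = ±2*sqrt(3)*I.
Upper half-plane: z = 2*sqrt(3)*I (a pole of order 2).

Write f(z) = g(z)/(z - 2*sqrt(3)*I)^2 with g(z) = z^2/(z + 2*sqrt(3)*I)^2. For a double pole, Res(f, z₀) = g'(z₀):
  g'(z) = 4*sqrt(3)*I*z/(z + 2*sqrt(3)*I)^3
  Res(f, 2*sqrt(3)*I) = g'(2*sqrt(3)*I) = -sqrt(3)*I/24

∫_{-∞}^{∞} f(x) dx = 2πi · (-sqrt(3)*I/24) = sqrt(3)*pi/12

Final answer: sqrt(3)*pi/12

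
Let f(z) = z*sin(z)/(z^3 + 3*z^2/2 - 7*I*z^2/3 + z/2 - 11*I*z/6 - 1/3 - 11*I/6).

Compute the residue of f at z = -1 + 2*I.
Write f(z) = P(z)/Q(z) with P(z) = z*sin(z) and Q(z) = z^3 + 3*z^2/2 - 7*I*z^2/3 + z/2 - 11*I*z/6 - 1/3 - 11*I/6.
The denominator factors as Q(z) = (z + 1/2 + 2*I/3)*(z + 1 - 2*I)*(z - I), so z = -1 + 2*I is a simple zero of Q and P is analytic there; z = -1 + 2*I is therefore a simple pole and
  Res(f, z₀) = P(z₀)/Q'(z₀).

Q'(z) = 3*z^2 + 3*z - 14*I*z/3 + 1/2 - 11*I/6, so Q'(-1 + 2*I) = -13/6 - 19*I/6.
P(-1 + 2*I) = (1 - 2*I)*sin(1 - 2*I).

Res(f, -1 + 2*I) = ((1 - 2*I)*sin(1 - 2*I))/(-13/6 - 19*I/6) = (15/53 + 27*I/53)*sin(1 - 2*I)

Final answer: (15/53 + 27*I/53)*sin(1 - 2*I)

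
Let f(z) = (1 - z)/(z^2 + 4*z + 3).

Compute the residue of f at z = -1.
1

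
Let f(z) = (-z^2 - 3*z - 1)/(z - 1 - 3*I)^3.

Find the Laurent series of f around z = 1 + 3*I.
Put w = z - (1 + 3*I), i.e. z = w + 1 + 3*I. The denominator is w^3, so it suffices to rewrite the numerator in powers of w.

P(z) = -z^2 - 3*z - 1
P(w + 1 + 3*I) = 4 - 15*I + (-5 - 6*I)*w - w^2

Dividing each term by w^3:
  f = (4 - 15*I)/w^3 + (-5 - 6*I)/w^2 - 1/w

Substituting back w = z - 1 - 3*I:
  f(z) = (4 - 15*I)/(z - 1 - 3*I)^3 + (-5 - 6*I)/(z - 1 - 3*I)^2 - 1/(z - 1 - 3*I)

The series is finite because the numerator is a polynomial; the negative powers form the principal part, and the coefficient of 1/(z - 1 - 3*I) gives Res(f, 1 + 3*I) = -1.

Final answer: (4 - 15*I)/(z - 1 - 3*I)^3 + (-5 - 6*I)/(z - 1 - 3*I)^2 - 1/(z - 1 - 3*I)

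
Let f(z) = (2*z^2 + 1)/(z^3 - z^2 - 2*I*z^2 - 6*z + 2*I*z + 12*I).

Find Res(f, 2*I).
Write f(z) = P(z)/Q(z) with P(z) = 2*z^2 + 1 and Q(z) = z^3 - z^2 - 2*I*z^2 - 6*z + 2*I*z + 12*I.
The denominator factors as Q(z) = (z + 2)*(z - 2*I)*(z - 3), so z = 2*I is a simple zero of Q and P is analytic there; z = 2*I is therefore a simple pole and
  Res(f, z₀) = P(z₀)/Q'(z₀).

Q'(z) = 3*z^2 - 2*z - 4*I*z - 6 + 2*I, so Q'(2*I) = -10 - 2*I.
P(2*I) = -7.

Res(f, 2*I) = (-7)/(-10 - 2*I) = 35/52 - 7*I/52

Final answer: 35/52 - 7*I/52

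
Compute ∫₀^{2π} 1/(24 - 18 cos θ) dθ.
sqrt(7)*pi/21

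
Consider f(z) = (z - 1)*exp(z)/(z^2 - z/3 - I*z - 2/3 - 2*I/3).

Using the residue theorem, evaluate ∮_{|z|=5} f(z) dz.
By the residue theorem, ∮_C f(z) dz = 2πi · (sum of the residues of f at the poles inside |z| = 5).

The denominator factors as (z + 2/3)*(z - 1 - I), so the singularities of f are simple poles at z = -2/3, z = 1 + I.
  |-2/3|² = 4/9 < 25 = 5², so this pole is inside the contour.
  |1 + I|² = 2 < 25 = 5², so this pole is inside the contour.

With P(z) = (z - 1)*exp(z) and Q(z) = z^2 - z/3 - I*z - 2/3 - 2*I/3, each pole is simple, so Res(f, z₀) = P(z₀)/Q'(z₀) with Q'(z) = 2*z - 1/3 - I.
  Res(f, -2/3) = P(-2/3)/Q'(-2/3) = (-5*exp(-2/3)/3)/(-5/3 - I) = (25/34 - 15*I/34)*exp(-2/3)
  Res(f, 1 + I) = P(1 + I)/Q'(1 + I) = (I*exp(1 + I))/(5/3 + I) = (9/34 + 15*I/34)*exp(1 + I)

Sum of residues inside C: (25/34 - 15*I/34)*exp(-2/3) + (9/34 + 15*I/34)*exp(1 + I)
∮_C f(z) dz = 2πi · ((25/34 - 15*I/34)*exp(-2/3) + (9/34 + 15*I/34)*exp(1 + I)) = pi*(-15/17 + 9*I/17)*exp(1 + I) + pi*(15/17 + 25*I/17)*exp(-2/3)

Final answer: pi*(-15/17 + 9*I/17)*exp(1 + I) + pi*(15/17 + 25*I/17)*exp(-2/3)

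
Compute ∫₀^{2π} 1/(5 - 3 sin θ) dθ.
pi/2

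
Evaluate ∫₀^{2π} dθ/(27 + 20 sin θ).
2*sqrt(329)*pi/329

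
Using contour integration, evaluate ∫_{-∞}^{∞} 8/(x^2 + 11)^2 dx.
Let f(z) = 8/(z^2 + 11)^2. The denominator has no real zeros and deg Q - deg P = 4 ≥ 2, so the integral of f over the upper semicircle |z| = R tends to 0 as R → ∞. Closing the contour in the upper half-plane,
  ∫_{-∞}^{∞} f(x) dx = 2πi · Σ Res(f, z_k)  over the poles with Im z_k > 0.

Zeros of the denominator: z^2 + 11 = 0 gives z = ±sqrt(11)*I.
Upper half-plane: z = sqrt(11)*I (a pole of order 2).

Write f(z) = g(z)/(z - sqrt(11)*I)^2 with g(z) = 8/(z + sqrt(11)*I)^2. For a double pole, Res(f, z₀) = g'(z₀):
  g'(z) = -16/(z + sqrt(11)*I)^3
  Res(f, sqrt(11)*I) = g'(sqrt(11)*I) = -2*sqrt(11)*I/121

∫_{-∞}^{∞} f(x) dx = 2πi · (-2*sqrt(11)*I/121) = 4*sqrt(11)*pi/121

Final answer: 4*sqrt(11)*pi/121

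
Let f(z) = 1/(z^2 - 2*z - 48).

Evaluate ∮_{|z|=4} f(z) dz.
0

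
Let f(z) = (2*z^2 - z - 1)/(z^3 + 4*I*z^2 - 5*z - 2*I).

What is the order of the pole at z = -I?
2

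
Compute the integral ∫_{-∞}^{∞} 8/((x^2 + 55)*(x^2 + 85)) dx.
Let f(z) = 8/((z^2 + 55)*(z^2 + 85)). The denominator has no real zeros and deg Q - deg P = 4 ≥ 2, so the integral of f over the upper semicircle |z| = R tends to 0 as R → ∞. Closing the contour in the upper half-plane,
  ∫_{-∞}^{∞} f(x) dx = 2πi · Σ Res(f, z_k)  over the poles with Im z_k > 0.

Zeros of the denominator: z^2 + 85 = 0 gives z = ±sqrt(85)*I; z^2 + 55 = 0 gives z = ±sqrt(55)*I.
Upper half-plane: z = sqrt(55)*I, z = sqrt(85)*I (simple).

Each pole is a simple zero of Q(z) = z^4 + 140*z^2 + 4675, so Res(f, z₀) = P(z₀)/Q'(z₀) with P(z) = 8, Q'(z) = 4*z^3 + 280*z:
  Res(f, sqrt(55)*I) = (8)/(60*sqrt(55)*I) = -2*sqrt(55)*I/825
  Res(f, sqrt(85)*I) = (8)/(-60*sqrt(85)*I) = 2*sqrt(85)*I/1275

Sum of residues: 2*I*(-17*sqrt(55) + 11*sqrt(85))/14025
∫_{-∞}^{∞} f(x) dx = 2πi · (2*I*(-17*sqrt(55) + 11*sqrt(85))/14025) = 4*pi*(-11*sqrt(85) + 17*sqrt(55))/14025

Final answer: 4*pi*(-11*sqrt(85) + 17*sqrt(55))/14025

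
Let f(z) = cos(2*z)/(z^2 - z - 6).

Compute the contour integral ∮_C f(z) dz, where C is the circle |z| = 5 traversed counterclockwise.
By the residue theorem, ∮_C f(z) dz = 2πi · (sum of the residues of f at the poles inside |z| = 5).

The denominator factors as (z + 2)*(z - 3), so the singularities of f are simple poles at z = -2, z = 3.
  |-2|² = 4 < 25 = 5², so this pole is inside the contour.
  |3|² = 9 < 25 = 5², so this pole is inside the contour.

With P(z) = cos(2*z) and Q(z) = z^2 - z - 6, each pole is simple, so Res(f, z₀) = P(z₀)/Q'(z₀) with Q'(z) = 2*z - 1.
  Res(f, -2) = P(-2)/Q'(-2) = (cos(4))/(-5) = -cos(4)/5
  Res(f, 3) = P(3)/Q'(3) = (cos(6))/(5) = cos(6)/5

Sum of residues inside C: -cos(4)/5 + cos(6)/5
∮_C f(z) dz = 2πi · (-cos(4)/5 + cos(6)/5) = -2*I*pi*cos(4)/5 + 2*I*pi*cos(6)/5

Final answer: -2*I*pi*cos(4)/5 + 2*I*pi*cos(6)/5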